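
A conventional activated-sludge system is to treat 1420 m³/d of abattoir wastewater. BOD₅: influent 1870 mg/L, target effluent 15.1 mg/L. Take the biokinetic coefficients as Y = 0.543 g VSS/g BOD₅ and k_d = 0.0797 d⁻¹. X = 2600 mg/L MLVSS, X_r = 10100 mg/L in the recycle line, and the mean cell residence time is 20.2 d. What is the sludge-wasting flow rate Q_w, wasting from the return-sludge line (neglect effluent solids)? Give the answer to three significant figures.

Steady-state biomass mass balance: V·X·(1 + k_d·θ_c) = Y·Q·(S₀ − S)·θ_c, so V = 0.543 × 1420 × (1870 − 15.1) × 20.2 / [2600 × (1 + 0.0797 × 20.2)] = 2.89×10^7 / 6786 = 4258 m³.
θ_c = V·X/(Q_w·X_r) when wasting from the recycle, so Q_w = V·X/(θ_c·X_r) = 4258 × 2600 / (20.2 × 10100) = 54.26 m³/d.

Q_w ≈ 54.3 m³/d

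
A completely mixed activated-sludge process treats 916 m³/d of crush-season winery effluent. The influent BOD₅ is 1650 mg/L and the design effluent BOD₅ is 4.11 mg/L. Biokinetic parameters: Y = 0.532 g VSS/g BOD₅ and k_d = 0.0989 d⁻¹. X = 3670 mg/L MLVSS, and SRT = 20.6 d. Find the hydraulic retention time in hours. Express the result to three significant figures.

τ ≈ 38.8 h

Steady-state biomass mass balance: V·X·(1 + k_d·θ_c) = Y·Q·(S₀ − S)·θ_c, so V = 0.532 × 916 × (1650 − 4.11) × 20.6 / [3670 × (1 + 0.0989 × 20.6)] = 1.65×10^7 / 11147 = 1482 m³.
τ = V/Q = 1482/916 = 1.618 d, or 38.84 h.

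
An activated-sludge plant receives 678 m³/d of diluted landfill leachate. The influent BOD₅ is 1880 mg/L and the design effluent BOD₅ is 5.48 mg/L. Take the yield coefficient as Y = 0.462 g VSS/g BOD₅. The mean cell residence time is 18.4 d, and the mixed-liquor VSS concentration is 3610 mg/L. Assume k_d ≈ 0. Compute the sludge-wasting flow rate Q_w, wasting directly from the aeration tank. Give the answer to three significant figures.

Q_w ≈ 163 m³/d

V·X = Y·Q·ΔS·θ_c gives V = 0.462 × 678 × (1880 − 5.48) × 18.4 / 3610 = 2993 m³.
With mixed-liquor wasting, θ_c = V/Q_w, so Q_w = V/θ_c = 2993/18.4 = 162.7 m³/d.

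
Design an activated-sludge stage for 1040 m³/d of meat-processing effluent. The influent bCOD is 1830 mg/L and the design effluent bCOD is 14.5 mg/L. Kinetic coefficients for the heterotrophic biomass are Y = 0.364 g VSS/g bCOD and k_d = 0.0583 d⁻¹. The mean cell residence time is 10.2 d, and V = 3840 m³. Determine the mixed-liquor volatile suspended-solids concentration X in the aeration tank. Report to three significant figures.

From V·X·(1 + k_d·θ_c) = Y·Q·(S₀ − S)·θ_c: X = 0.364 × 1040 × (1830 − 14.5) × 10.2 / [3840 × (1 + 0.0583 × 10.2)] = 1145 mg/L.

X ≈ 1140 mg/L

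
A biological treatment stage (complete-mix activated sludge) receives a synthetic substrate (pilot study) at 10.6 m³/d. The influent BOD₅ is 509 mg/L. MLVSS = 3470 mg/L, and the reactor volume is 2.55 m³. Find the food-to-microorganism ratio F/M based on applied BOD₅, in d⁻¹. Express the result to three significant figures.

F/M = applied load / biomass = Q·S₀/(V·X) = 10.6 × 509 / (2.550 × 3470) = 0.6098 d⁻¹.

F/M ≈ 0.610 d⁻¹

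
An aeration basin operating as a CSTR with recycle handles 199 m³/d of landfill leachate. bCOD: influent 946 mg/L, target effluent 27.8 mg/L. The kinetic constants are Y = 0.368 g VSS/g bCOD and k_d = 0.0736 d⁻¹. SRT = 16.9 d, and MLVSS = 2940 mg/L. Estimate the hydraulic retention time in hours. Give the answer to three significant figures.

Rearranging the biomass balance for a CMAS with decay, V = Y·Q·ΔS·θ_c / [X·(1+k_d θ_c)] = 0.368 × 199 × (946 − 27.8) × 16.9 / [2940 × (1 + 0.0736 × 16.9)] = 1.14×10^6 / 6597 = 172.3 m³.
HRT = V/Q = 172.3 m³ / 199 m³·d⁻¹ = 0.8656 d × 24 = 20.78 h.

τ ≈ 20.8 h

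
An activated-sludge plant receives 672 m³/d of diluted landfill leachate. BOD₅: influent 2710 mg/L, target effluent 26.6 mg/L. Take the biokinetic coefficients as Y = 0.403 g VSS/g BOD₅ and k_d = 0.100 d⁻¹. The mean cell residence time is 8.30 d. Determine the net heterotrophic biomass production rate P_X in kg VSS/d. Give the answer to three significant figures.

Y_obs = Y / (1 + k_d θ_c) = 0.403 / (1 + 0.100 × 8.30) = 0.403 / 1.830 = 0.2202.
ΔS = 2710 − 26.6 = 2683 mg/L, so the substrate removal rate is 672 × 2683/1000 = 1803 kg BOD₅/d.
P_X = Y_obs · Q(S₀ − S) = 0.2202 × 1803 = 397.1 kg VSS/d.

P_X ≈ 397 kg VSS/d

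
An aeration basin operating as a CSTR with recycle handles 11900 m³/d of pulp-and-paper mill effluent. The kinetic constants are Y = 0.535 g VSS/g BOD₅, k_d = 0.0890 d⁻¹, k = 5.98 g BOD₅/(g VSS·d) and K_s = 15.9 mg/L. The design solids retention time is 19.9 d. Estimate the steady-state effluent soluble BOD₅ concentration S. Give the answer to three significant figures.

S ≈ 0.724 mg/L

Effluent substrate depends only on kinetics and SRT: S = K_s(1 + k_d θ_c) / [θ_c(Yk − k_d) − 1] = 15.9 × (1 + 0.0890 × 19.9) / [19.9 × (0.535 × 5.98 − 0.0890) − 1] = 44.06 / 60.89 = 0.7235 mg/L.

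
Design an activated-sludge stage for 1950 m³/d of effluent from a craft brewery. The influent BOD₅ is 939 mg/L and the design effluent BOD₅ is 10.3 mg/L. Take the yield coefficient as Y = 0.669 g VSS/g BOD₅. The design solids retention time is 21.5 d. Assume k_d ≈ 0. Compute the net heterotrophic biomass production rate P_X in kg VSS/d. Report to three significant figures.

With endogenous decay neglected, the observed yield equals the true yield: Y_obs = Y = 0.669 g VSS/g BOD₅.
Mass of BOD₅ removed per day: Q(S₀ − S) = 1950 × 928.7 g/m³ = 1811 kg/d.
P_X = Y_obs · Q(S₀ − S) = 0.6690 × 1811 = 1212 kg VSS/d.

P_X ≈ 1210 kg VSS/d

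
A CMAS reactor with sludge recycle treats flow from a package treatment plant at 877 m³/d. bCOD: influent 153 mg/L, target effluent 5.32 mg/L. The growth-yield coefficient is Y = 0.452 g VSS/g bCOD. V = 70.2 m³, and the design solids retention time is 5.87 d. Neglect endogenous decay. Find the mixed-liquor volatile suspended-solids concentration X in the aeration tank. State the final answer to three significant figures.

X ≈ 4900 mg/L

X = Y·Q·ΔS·θ_c / V = 0.452 × 877 × (153 − 5.32) × 5.87 / 70.2 = 4895 mg/L.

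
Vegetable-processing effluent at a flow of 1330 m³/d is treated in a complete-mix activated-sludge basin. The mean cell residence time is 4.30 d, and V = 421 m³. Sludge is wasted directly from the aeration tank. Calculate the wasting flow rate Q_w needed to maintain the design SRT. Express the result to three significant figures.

Q_w ≈ 97.9 m³/d

For wasting at MLVSS concentration, Q_w = V/θ_c = 421.0/4.30 = 97.91 m³/d.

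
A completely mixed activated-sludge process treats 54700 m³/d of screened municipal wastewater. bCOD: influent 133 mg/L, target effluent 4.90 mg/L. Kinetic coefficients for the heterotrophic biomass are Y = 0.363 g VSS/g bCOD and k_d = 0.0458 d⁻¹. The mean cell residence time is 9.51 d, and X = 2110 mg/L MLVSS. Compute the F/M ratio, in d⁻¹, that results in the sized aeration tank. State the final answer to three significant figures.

From the SRT design equation V = Y Q (S₀−S) θ_c / [X (1 + k_d θ_c)] = 0.363 × 54700 × (133 − 4.90) × 9.51 / [2110 × (1 + 0.0458 × 9.51)] = 2.42×10^7 / 3029 = 7986 m³.
Food-to-microorganism ratio F/M = Q S₀ / (V X) = 54700 × 133 / (7986 × 2110) = 0.4318 d⁻¹.

F/M ≈ 0.432 d⁻¹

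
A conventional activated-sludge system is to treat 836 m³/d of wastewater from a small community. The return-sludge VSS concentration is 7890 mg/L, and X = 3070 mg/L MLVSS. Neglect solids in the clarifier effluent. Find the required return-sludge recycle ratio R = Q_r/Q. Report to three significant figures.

Solids balance on the clarifier gives (1+R)X = R·X_r, so R = X/(X_r − X) = 3070 / (7890 − 3070) = 0.6369.

R ≈ 0.637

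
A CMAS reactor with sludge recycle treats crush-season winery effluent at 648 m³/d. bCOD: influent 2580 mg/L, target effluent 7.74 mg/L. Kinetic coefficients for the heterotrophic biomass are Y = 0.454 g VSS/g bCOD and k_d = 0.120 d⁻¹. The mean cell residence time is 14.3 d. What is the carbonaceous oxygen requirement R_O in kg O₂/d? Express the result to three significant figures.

R_O ≈ 1270 kg O₂/d

Y_obs = Y / (1 + k_d θ_c) = 0.454 / (1 + 0.120 × 14.3) = 0.454 / 2.716 = 0.1672.
Substrate removed = Q·(S₀ − S) = 648 m³/d × (2580 − 7.74) g/m³ = 1.67×10^6 g/d = 1667 kg/d.
Net sludge production P_X = 0.1672 × 1667 = 278.6 kg VSS/d.
Carbonaceous O₂ demand = substrate oxidised − cell-mass equivalent = 1667 − 1.42 × 278.6 = 1271 kg O₂/d.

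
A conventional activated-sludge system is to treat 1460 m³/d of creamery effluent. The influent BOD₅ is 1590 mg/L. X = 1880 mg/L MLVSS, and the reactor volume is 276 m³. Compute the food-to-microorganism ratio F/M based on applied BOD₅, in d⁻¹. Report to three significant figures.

F/M ≈ 4.47 d⁻¹

F/M = Q·S₀ / (V·X) = 1460 × 1590 / (276.0 × 1880) = 4.474 g BOD₅·(g VSS·d)⁻¹.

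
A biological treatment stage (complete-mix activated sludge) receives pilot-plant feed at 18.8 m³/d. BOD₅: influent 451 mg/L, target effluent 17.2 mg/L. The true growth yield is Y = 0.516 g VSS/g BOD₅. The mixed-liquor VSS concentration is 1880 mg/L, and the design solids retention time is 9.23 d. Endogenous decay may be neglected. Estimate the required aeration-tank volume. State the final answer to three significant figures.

Biomass mass balance (decay neglected): V·X = Y·Q·(S₀ − S)·θ_c, so V = 0.516 × 18.8 × (451 − 17.2) × 9.23 / 1880 = 20.66 m³.

V ≈ 20.7 m³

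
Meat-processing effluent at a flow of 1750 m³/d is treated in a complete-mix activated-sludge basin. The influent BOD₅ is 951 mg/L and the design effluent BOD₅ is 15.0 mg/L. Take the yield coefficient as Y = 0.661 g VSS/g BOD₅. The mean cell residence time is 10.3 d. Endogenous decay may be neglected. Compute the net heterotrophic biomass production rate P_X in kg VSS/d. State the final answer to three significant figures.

Since k_d ≈ 0, Y_obs = Y = 0.661 g VSS/g BOD₅.
Substrate removed = Q·(S₀ − S) = 1750 m³/d × (951 − 15.0) g/m³ = 1.64×10^6 g/d = 1638 kg/d.
P_X = Y_obs · Q(S₀ − S) = 0.6610 × 1638 = 1083 kg VSS/d.

P_X ≈ 1080 kg VSS/d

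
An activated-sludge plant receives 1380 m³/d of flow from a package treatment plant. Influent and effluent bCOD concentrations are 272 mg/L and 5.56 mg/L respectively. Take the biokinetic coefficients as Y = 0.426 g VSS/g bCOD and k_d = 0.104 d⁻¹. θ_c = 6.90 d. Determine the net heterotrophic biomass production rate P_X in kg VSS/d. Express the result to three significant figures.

Correct the yield for decay: Y_obs = Y/(1 + k_d θ_c) = 0.426 / (1 + 0.104 × 6.90) = 0.426 / 1.718 = 0.2480.
ΔS = 272 − 5.56 = 266.4 mg/L, so the substrate removal rate is 1380 × 266.4/1000 = 367.7 kg bCOD/d.
Net biomass production P_X = Y_obs × Q·(S₀ − S) = 0.2480 × 367.7 = 91.19 kg VSS/d.

P_X ≈ 91.2 kg VSS/d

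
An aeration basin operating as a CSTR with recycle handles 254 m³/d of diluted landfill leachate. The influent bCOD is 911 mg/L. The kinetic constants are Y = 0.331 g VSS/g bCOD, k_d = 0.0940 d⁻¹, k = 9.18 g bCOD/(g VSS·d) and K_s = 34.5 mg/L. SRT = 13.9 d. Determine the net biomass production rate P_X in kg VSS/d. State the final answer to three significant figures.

For a completely mixed reactor with recycle the Lawrence–McCarty relation gives S = K_s·(1 + k_d·θ_c) / [θ_c·(Y·k − k_d) − 1] = 34.5 × (1 + 0.0940 × 13.9) / [13.9 × (0.331 × 9.18 − 0.0940) − 1] = 79.58 / 39.93 = 1.993 mg/L.
The observed yield is Y_obs = Y/(1 + k_d·θ_c) = 0.331 / (1 + 0.0940 × 13.9) = 0.331 / 2.307 = 0.1435 g VSS per g bCOD removed.
Mass of bCOD removed per day: Q(S₀ − S) = 254 × 909.0 g/m³ = 230.9 kg/d.
Net biomass production P_X = Y_obs × Q·(S₀ − S) = 0.1435 × 230.9 = 33.13 kg VSS/d.

P_X ≈ 33.1 kg VSS/d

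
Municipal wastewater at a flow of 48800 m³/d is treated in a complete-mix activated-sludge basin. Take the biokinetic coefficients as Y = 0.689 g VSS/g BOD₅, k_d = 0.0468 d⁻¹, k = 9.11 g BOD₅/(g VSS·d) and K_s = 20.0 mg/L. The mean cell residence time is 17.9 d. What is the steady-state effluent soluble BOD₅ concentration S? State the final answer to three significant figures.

Effluent substrate depends only on kinetics and SRT: S = K_s(1 + k_d θ_c) / [θ_c(Yk − k_d) − 1] = 20.0 × (1 + 0.0468 × 17.9) / [17.9 × (0.689 × 9.11 − 0.0468) − 1] = 36.75 / 110.5 = 0.3326 mg/L.

S ≈ 0.333 mg/L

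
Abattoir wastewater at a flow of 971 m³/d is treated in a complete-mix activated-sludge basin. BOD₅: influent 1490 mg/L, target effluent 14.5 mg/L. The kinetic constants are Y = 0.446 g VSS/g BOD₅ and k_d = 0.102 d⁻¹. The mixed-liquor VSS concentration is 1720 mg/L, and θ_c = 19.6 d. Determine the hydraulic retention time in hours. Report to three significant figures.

τ ≈ 60.0 h

Rearranging the biomass balance for a CMAS with decay, V = Y·Q·ΔS·θ_c / [X·(1+k_d θ_c)] = 0.446 × 971 × (1490 − 14.5) × 19.6 / [1720 × (1 + 0.102 × 19.6)] = 1.25×10^7 / 5159 = 2428 m³.
τ = V/Q = 2428/971 = 2.500 d, or 60.01 h.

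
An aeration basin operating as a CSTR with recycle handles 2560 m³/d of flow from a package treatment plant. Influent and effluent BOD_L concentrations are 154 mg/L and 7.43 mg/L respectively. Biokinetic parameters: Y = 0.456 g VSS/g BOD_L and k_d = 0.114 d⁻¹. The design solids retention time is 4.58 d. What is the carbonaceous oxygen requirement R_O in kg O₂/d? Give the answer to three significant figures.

R_O ≈ 216 kg O₂/d

Correct the yield for decay: Y_obs = Y/(1 + k_d θ_c) = 0.456 / (1 + 0.114 × 4.58) = 0.456 / 1.522 = 0.2996.
Q·(S₀ − S) = 2560 × (154 − 7.43) × 10⁻³ = 375.2 kg/d removed.
P_X = Y_obs·Q·(S₀ − S) = 0.2996 × 375.2 = 112.4 kg VSS/d.
R_O = Q·(S₀ − S) − 1.42·P_X = 375.2 − 1.42 × 112.4 = 215.6 kg O₂/d.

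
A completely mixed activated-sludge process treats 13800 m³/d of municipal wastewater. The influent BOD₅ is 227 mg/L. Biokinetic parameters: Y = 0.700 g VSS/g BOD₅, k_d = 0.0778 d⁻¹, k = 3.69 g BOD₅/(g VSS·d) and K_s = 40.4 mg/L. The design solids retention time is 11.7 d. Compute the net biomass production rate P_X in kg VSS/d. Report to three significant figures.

Effluent substrate depends only on kinetics and SRT: S = K_s(1 + k_d θ_c) / [θ_c(Yk − k_d) − 1] = 40.4 × (1 + 0.0778 × 11.7) / [11.7 × (0.700 × 3.69 − 0.0778) − 1] = 77.17 / 28.31 = 2.726 mg/L.
Y_obs = Y / (1 + k_d θ_c) = 0.700 / (1 + 0.0778 × 11.7) = 0.700 / 1.910 = 0.3664.
Mass of BOD₅ removed per day: Q(S₀ − S) = 13800 × 224.3 g/m³ = 3095 kg/d.
Net biomass production P_X = Y_obs × Q·(S₀ − S) = 0.3664 × 3095 = 1134 kg VSS/d.

P_X ≈ 1130 kg VSS/d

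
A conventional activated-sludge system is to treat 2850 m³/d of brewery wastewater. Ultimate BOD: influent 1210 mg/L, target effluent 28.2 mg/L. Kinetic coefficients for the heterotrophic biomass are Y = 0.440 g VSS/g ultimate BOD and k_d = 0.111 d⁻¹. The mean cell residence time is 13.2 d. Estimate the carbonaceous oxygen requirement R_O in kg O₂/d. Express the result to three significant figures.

R_O ≈ 2510 kg O₂/d

The observed yield is Y_obs = Y/(1 + k_d·θ_c) = 0.440 / (1 + 0.111 × 13.2) = 0.440 / 2.465 = 0.1785 g VSS per g ultimate BOD removed.
Q·(S₀ − S) = 2850 × (1210 − 28.2) × 10⁻³ = 3368 kg/d removed.
P_X = Y_obs·Q·(S₀ − S) = 0.1785 × 3368 = 601.2 kg VSS/d.
R_O = Q·(S₀ − S) − 1.42·P_X = 3368 − 1.42 × 601.2 = 2514 kg O₂/d.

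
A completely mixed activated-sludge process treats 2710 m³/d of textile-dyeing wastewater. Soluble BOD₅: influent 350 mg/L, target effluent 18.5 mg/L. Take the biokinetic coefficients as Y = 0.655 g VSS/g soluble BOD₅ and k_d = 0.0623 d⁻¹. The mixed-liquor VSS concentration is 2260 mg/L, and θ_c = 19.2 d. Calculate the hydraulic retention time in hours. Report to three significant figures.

Rearranging the biomass balance for a CMAS with decay, V = Y·Q·ΔS·θ_c / [X·(1+k_d θ_c)] = 0.655 × 2710 × (350 − 18.5) × 19.2 / [2260 × (1 + 0.0623 × 19.2)] = 1.13×10^7 / 4963 = 2276 m³.
τ = V/Q = 2276/2710 = 0.8400 d, or 20.16 h.

τ ≈ 20.2 h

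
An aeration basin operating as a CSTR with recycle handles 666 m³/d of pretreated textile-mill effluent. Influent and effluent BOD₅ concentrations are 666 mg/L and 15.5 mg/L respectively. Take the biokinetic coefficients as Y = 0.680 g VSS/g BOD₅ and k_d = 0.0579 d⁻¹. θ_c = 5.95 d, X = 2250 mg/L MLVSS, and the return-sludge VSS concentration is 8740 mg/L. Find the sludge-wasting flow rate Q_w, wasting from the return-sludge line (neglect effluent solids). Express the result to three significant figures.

Rearranging the biomass balance for a CMAS with decay, V = Y·Q·ΔS·θ_c / [X·(1+k_d θ_c)] = 0.680 × 666 × (666 − 15.5) × 5.95 / [2250 × (1 + 0.0579 × 5.95)] = 1.75×10^6 / 3025 = 579.4 m³.
Wasting from the return line (neglecting effluent solids): Q_w = V·X / (θ_c·X_r) = 579.4 × 2250 / (5.95 × 8740) = 25.07 m³/d.

Q_w ≈ 25.1 m³/d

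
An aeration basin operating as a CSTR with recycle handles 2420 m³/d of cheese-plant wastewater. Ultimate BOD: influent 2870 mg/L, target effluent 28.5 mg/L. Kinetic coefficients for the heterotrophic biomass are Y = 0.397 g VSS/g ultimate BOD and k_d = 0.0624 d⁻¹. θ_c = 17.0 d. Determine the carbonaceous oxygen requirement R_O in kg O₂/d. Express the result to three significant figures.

The observed yield is Y_obs = Y/(1 + k_d·θ_c) = 0.397 / (1 + 0.0624 × 17.0) = 0.397 / 2.061 = 0.1926 g VSS per g ultimate BOD removed.
Substrate removed = Q·(S₀ − S) = 2420 m³/d × (2870 − 28.5) g/m³ = 6.88×10^6 g/d = 6876 kg/d.
Biomass synthesised: P_X = Y_obs × 6876 = 1325 kg VSS/d.
R_O = Q·ΔS − 1.42 P_X = 6876 − 1881 = 4995 kg O₂/d.

R_O ≈ 5000 kg O₂/d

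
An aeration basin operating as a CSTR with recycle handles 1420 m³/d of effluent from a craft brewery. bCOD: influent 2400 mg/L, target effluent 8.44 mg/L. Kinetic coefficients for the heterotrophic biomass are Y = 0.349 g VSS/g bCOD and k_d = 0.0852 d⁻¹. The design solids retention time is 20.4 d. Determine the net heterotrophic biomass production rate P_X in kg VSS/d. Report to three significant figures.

P_X ≈ 433 kg VSS/d

Correct the yield for decay: Y_obs = Y/(1 + k_d θ_c) = 0.349 / (1 + 0.0852 × 20.4) = 0.349 / 2.738 = 0.1275.
ΔS = 2400 − 8.44 = 2392 mg/L, so the substrate removal rate is 1420 × 2392/1000 = 3396 kg bCOD/d.
Biomass produced: P_X = Y_obs·Q·ΔS = 0.1275 × 3396 ≈ 432.9 kg VSS/d.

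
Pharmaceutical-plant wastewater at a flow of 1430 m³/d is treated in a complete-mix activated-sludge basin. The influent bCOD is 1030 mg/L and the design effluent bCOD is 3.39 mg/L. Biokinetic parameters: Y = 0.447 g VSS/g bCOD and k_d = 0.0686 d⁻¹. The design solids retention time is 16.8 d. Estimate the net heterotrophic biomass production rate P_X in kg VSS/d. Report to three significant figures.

P_X ≈ 305 kg VSS/d

Correct the yield for decay: Y_obs = Y/(1 + k_d θ_c) = 0.447 / (1 + 0.0686 × 16.8) = 0.447 / 2.152 = 0.2077.
Q·(S₀ − S) = 1430 × (1030 − 3.39) × 10⁻³ = 1468 kg/d removed.
Biomass produced: P_X = Y_obs·Q·ΔS = 0.2077 × 1468 ≈ 304.9 kg VSS/d.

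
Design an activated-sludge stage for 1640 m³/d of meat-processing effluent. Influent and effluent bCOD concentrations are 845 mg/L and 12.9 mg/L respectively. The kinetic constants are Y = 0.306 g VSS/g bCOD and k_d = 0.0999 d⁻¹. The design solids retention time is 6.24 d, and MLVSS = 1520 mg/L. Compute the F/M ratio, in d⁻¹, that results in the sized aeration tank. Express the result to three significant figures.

From the SRT design equation V = Y Q (S₀−S) θ_c / [X (1 + k_d θ_c)] = 0.306 × 1640 × (845 − 12.9) × 6.24 / [1520 × (1 + 0.0999 × 6.24)] = 2.61×10^6 / 2468 = 1056 m³.
F/M = Q·S₀ / (V·X) = 1640 × 845 / (1056 × 1520) = 0.8634 g bCOD·(g VSS·d)⁻¹.

F/M ≈ 0.863 d⁻¹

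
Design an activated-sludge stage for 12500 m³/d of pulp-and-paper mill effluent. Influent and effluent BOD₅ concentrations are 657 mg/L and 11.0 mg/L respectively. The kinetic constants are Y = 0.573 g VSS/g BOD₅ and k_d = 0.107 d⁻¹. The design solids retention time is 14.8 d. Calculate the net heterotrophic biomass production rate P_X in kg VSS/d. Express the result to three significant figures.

P_X ≈ 1790 kg VSS/d

The observed yield is Y_obs = Y/(1 + k_d·θ_c) = 0.573 / (1 + 0.107 × 14.8) = 0.573 / 2.584 = 0.2218 g VSS per g BOD₅ removed.
Mass of BOD₅ removed per day: Q(S₀ − S) = 12500 × 646.0 g/m³ = 8075 kg/d.
Biomass produced: P_X = Y_obs·Q·ΔS = 0.2218 × 8075 ≈ 1791 kg VSS/d.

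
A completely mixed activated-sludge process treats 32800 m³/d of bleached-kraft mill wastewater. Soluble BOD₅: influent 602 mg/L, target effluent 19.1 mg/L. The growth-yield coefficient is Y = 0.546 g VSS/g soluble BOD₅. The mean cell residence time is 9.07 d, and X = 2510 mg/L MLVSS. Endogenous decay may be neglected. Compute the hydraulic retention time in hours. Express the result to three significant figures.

V·X = Y·Q·ΔS·θ_c gives V = 0.546 × 32800 × (602 − 19.1) × 9.07 / 2510 = 37722 m³.
τ = V/Q = 37722/32800 = 1.150 d, or 27.60 h.

τ ≈ 27.6 h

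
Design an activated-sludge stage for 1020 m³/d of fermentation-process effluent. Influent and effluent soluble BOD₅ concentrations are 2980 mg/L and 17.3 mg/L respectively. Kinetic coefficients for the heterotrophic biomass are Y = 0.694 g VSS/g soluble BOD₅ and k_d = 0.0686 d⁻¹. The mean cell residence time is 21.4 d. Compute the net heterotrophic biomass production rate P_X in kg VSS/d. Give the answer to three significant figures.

Observed yield with endogenous decay: Y_obs = Y / (1 + k_d·θ_c) = 0.694 / (1 + 0.0686 × 21.4) = 0.694 / 2.468 = 0.2812 g VSS/g soluble BOD₅.
Mass of soluble BOD₅ removed per day: Q(S₀ − S) = 1020 × 2963 g/m³ = 3022 kg/d.
Net biomass production P_X = Y_obs × Q·(S₀ − S) = 0.2812 × 3022 = 849.8 kg VSS/d.

P_X ≈ 850 kg VSS/d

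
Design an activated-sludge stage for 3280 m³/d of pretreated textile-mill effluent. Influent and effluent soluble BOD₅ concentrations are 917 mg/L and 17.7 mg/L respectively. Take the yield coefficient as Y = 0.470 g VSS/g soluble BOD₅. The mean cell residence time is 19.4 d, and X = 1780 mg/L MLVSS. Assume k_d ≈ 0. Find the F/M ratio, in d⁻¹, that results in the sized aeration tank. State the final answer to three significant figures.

V·X = Y·Q·ΔS·θ_c gives V = 0.470 × 3280 × (917 − 17.7) × 19.4 / 1780 = 15110 m³.
Food-to-microorganism ratio F/M = Q S₀ / (V X) = 3280 × 917 / (15110 × 1780) = 0.1118 d⁻¹.

F/M ≈ 0.112 d⁻¹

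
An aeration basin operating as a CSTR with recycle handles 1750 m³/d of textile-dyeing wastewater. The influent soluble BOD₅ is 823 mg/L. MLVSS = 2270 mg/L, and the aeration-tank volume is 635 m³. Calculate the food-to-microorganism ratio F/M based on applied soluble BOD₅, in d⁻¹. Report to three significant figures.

F/M ≈ 0.999 d⁻¹

F/M = applied load / biomass = Q·S₀/(V·X) = 1750 × 823 / (635.0 × 2270) = 0.9992 d⁻¹.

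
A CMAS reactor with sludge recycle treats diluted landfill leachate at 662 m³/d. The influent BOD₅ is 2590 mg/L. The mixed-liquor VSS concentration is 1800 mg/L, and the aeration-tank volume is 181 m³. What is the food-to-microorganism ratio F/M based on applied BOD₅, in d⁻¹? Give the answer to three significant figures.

F/M ≈ 5.26 d⁻¹

F/M = applied load / biomass = Q·S₀/(V·X) = 662 × 2590 / (181.0 × 1800) = 5.263 d⁻¹.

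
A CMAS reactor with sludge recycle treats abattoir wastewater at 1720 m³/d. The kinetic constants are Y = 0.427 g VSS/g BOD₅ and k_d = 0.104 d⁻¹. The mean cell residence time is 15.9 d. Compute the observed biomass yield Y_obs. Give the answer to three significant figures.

Correct the yield for decay: Y_obs = Y/(1 + k_d θ_c) = 0.427 / (1 + 0.104 × 15.9) = 0.427 / 2.654 = 0.1609.

Y_obs ≈ 0.161 g VSS/g BOD₅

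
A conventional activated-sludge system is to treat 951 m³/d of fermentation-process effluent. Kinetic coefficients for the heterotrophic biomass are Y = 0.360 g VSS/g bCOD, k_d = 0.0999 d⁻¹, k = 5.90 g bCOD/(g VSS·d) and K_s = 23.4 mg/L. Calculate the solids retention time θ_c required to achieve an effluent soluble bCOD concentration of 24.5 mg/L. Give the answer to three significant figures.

θ_c ≈ 1.01 d

At the target effluent, Y k S/(K_s+S) = 0.360×5.90×24.5/47.90 = 1.086 d⁻¹.
1/θ_c = 1.086 − 0.0999 = 0.9865 d⁻¹, so θ_c = 1.014 d.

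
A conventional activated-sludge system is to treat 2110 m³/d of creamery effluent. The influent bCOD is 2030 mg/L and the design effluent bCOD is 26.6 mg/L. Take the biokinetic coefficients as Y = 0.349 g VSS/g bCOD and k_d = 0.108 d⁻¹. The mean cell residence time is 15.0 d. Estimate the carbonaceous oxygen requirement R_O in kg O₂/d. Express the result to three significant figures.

Observed yield with endogenous decay: Y_obs = Y / (1 + k_d·θ_c) = 0.349 / (1 + 0.108 × 15.0) = 0.349 / 2.620 = 0.1332 g VSS/g bCOD.
Q·(S₀ − S) = 2110 × (2030 − 26.6) × 10⁻³ = 4227 kg/d removed.
Net sludge production P_X = 0.1332 × 4227 = 563.1 kg VSS/d.
R_O = Q·ΔS − 1.42 P_X = 4227 − 799.6 = 3428 kg O₂/d.

R_O ≈ 3430 kg O₂/d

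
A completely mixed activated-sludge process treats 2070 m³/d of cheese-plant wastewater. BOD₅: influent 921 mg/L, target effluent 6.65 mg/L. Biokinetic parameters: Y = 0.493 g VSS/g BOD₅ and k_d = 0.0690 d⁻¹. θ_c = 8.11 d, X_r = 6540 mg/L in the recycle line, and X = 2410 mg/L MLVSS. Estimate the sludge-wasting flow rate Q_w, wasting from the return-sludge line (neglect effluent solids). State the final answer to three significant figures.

Q_w ≈ 91.5 m³/d

Steady-state biomass mass balance: V·X·(1 + k_d·θ_c) = Y·Q·(S₀ − S)·θ_c, so V = 0.493 × 2070 × (921 − 6.65) × 8.11 / [2410 × (1 + 0.0690 × 8.11)] = 7.57×10^6 / 3759 = 2013 m³.
Wasting from the return line (neglecting effluent solids): Q_w = V·X / (θ_c·X_r) = 2013 × 2410 / (8.11 × 6540) = 91.48 m³/d.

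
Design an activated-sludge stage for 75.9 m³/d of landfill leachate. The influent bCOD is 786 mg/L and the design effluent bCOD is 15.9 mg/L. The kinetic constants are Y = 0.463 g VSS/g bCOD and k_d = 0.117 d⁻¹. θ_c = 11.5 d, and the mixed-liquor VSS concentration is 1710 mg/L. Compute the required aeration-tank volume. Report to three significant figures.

From the SRT design equation V = Y Q (S₀−S) θ_c / [X (1 + k_d θ_c)] = 0.463 × 75.9 × (786 − 15.9) × 11.5 / [1710 × (1 + 0.117 × 11.5)] = 3.11×10^5 / 4011 = 77.60 m³.

V ≈ 77.6 m³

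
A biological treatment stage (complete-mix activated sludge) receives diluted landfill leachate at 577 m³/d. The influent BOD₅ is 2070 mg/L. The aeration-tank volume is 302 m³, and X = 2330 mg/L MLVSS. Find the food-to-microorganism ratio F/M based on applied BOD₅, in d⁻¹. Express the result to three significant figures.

Food-to-microorganism ratio F/M = Q S₀ / (V X) = 577 × 2070 / (302.0 × 2330) = 1.697 d⁻¹.

F/M ≈ 1.70 d⁻¹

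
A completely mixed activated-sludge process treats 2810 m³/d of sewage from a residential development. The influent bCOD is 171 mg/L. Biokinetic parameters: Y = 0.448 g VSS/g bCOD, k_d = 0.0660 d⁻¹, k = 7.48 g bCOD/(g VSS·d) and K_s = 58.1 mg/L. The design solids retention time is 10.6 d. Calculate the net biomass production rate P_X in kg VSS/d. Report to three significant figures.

For a completely mixed reactor with recycle the Lawrence–McCarty relation gives S = K_s·(1 + k_d·θ_c) / [θ_c·(Y·k − k_d) − 1] = 58.1 × (1 + 0.0660 × 10.6) / [10.6 × (0.448 × 7.48 − 0.0660) − 1] = 98.75 / 33.82 = 2.920 mg/L.
Correct the yield for decay: Y_obs = Y/(1 + k_d θ_c) = 0.448 / (1 + 0.0660 × 10.6) = 0.448 / 1.700 = 0.2636.
Substrate removed = Q·(S₀ − S) = 2810 m³/d × (171 − 2.92) g/m³ = 4.72×10^5 g/d = 472.3 kg/d.
So the net sludge growth is P_X = 0.2636 × 472.3 = 124.5 kg VSS/d.

P_X ≈ 124 kg VSS/d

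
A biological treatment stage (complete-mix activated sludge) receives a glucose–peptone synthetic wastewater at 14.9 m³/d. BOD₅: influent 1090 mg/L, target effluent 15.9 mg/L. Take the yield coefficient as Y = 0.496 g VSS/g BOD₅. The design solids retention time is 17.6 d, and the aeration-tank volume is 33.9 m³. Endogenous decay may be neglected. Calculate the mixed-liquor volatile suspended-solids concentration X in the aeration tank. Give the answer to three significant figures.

From V·X = Y·Q·(S₀ − S)·θ_c (decay neglected): X = 0.496 × 14.9 × (1090 − 15.9) × 17.6 / 33.9 = 4121 mg/L.

X ≈ 4120 mg/L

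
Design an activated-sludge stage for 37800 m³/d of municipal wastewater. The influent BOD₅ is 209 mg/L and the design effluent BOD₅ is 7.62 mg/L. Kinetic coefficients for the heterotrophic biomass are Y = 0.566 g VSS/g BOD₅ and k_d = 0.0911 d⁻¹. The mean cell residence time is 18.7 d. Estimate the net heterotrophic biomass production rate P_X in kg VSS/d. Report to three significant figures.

P_X ≈ 1590 kg VSS/d

Observed yield with endogenous decay: Y_obs = Y / (1 + k_d·θ_c) = 0.566 / (1 + 0.0911 × 18.7) = 0.566 / 2.704 = 0.2094 g VSS/g BOD₅.
Substrate removed = Q·(S₀ − S) = 37800 m³/d × (209 − 7.62) g/m³ = 7.61×10^6 g/d = 7612 kg/d.
P_X = Y_obs · Q(S₀ − S) = 0.2094 × 7612 = 1594 kg VSS/d.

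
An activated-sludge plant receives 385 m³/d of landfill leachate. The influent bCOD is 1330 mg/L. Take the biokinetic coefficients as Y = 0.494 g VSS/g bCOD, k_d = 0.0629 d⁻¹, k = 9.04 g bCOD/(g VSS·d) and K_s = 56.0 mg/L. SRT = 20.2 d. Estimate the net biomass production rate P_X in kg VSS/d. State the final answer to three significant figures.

P_X ≈ 111 kg VSS/d

From the Monod/SRT balance for a CMAS, S = K_s·(1+k_d θ_c)/[θ_c·(Y k − k_d) − 1] = 56.0 × (1 + 0.0629 × 20.2) / [20.2 × (0.494 × 9.04 − 0.0629) − 1] = 127.2 / 87.94 = 1.446 mg/L.
Observed yield with endogenous decay: Y_obs = Y / (1 + k_d·θ_c) = 0.494 / (1 + 0.0629 × 20.2) = 0.494 / 2.271 = 0.2176 g VSS/g bCOD.
Mass of bCOD removed per day: Q(S₀ − S) = 385 × 1329 g/m³ = 511.5 kg/d.
So the net sludge growth is P_X = 0.2176 × 511.5 = 111.3 kg VSS/d.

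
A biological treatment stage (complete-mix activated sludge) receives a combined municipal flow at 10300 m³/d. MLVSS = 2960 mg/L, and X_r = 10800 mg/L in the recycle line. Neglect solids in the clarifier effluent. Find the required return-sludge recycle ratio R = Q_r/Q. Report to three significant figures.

Mass balance around the secondary clarifier (neglecting effluent solids): R = X / (X_r − X) = 2960 / (10800 − 2960) = 0.3776.

R ≈ 0.378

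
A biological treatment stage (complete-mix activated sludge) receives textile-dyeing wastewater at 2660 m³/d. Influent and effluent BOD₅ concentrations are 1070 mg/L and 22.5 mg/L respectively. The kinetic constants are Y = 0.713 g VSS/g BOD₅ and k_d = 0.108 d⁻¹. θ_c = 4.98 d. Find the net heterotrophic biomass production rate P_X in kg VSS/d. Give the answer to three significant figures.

P_X ≈ 1290 kg VSS/d

Observed yield with endogenous decay: Y_obs = Y / (1 + k_d·θ_c) = 0.713 / (1 + 0.108 × 4.98) = 0.713 / 1.538 = 0.4636 g VSS/g BOD₅.
Mass of BOD₅ removed per day: Q(S₀ − S) = 2660 × 1048 g/m³ = 2786 kg/d.
P_X = Y_obs · Q(S₀ − S) = 0.4636 × 2786 = 1292 kg VSS/d.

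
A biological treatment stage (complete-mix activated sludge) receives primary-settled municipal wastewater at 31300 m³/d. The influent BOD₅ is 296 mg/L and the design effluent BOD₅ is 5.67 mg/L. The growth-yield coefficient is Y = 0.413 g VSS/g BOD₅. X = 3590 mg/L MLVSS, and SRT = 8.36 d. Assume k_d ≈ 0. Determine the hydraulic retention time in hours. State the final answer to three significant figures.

τ ≈ 6.70 h

With k_d = 0 the design equation reduces to V = Y Q (S₀−S) θ_c / X = 0.413 × 31300 × (296 − 5.67) × 8.36 / 3590 = 8740 m³.
Hydraulic retention time τ = V/Q = 8740 / 31300 = 0.2792 d = 6.701 h.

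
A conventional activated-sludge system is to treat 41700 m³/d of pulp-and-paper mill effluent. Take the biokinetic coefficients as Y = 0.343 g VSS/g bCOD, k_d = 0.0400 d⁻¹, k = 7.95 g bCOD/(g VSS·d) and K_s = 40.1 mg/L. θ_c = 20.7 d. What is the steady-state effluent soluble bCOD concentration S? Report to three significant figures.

S ≈ 1.34 mg/L

For a completely mixed reactor with recycle the Lawrence–McCarty relation gives S = K_s·(1 + k_d·θ_c) / [θ_c·(Y·k − k_d) − 1] = 40.1 × (1 + 0.0400 × 20.7) / [20.7 × (0.343 × 7.95 − 0.0400) − 1] = 73.30 / 54.62 = 1.342 mg/L.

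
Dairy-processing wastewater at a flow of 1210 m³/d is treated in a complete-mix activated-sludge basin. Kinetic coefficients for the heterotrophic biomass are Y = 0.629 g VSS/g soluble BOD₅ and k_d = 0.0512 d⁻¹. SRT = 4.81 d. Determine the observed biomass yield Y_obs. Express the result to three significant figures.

Correct the yield for decay: Y_obs = Y/(1 + k_d θ_c) = 0.629 / (1 + 0.0512 × 4.81) = 0.629 / 1.246 = 0.5047.

Y_obs ≈ 0.505 g VSS/g soluble BOD₅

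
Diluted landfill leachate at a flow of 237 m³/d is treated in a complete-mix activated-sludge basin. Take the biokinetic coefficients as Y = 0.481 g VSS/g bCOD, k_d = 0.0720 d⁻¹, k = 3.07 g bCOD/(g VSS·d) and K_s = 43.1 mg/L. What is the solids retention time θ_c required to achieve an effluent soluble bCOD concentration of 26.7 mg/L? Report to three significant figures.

θ_c ≈ 2.03 d

Specific growth rate at S = 26.7 mg/L: μ = YkS/(K_s+S) = 0.481·3.07·26.7/(43.1+26.7) = 0.5649 d⁻¹.
1/θ_c = 0.5649 − 0.0720 = 0.4929 d⁻¹, so θ_c = 2.029 d.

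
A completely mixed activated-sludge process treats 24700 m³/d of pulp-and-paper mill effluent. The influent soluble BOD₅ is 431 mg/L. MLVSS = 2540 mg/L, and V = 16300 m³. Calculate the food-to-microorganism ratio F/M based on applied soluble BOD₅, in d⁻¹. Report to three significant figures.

F/M = Q·S₀ / (V·X) = 24700 × 431 / (16300 × 2540) = 0.2571 g soluble BOD₅·(g VSS·d)⁻¹.

F/M ≈ 0.257 d⁻¹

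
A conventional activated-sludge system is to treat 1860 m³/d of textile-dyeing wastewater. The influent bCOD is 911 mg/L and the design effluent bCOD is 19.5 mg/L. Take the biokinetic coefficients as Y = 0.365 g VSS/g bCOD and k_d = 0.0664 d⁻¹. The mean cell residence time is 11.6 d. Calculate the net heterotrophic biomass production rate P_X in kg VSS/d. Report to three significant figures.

P_X ≈ 342 kg VSS/d

Y_obs = Y / (1 + k_d θ_c) = 0.365 / (1 + 0.0664 × 11.6) = 0.365 / 1.770 = 0.2062.
Substrate removed = Q·(S₀ − S) = 1860 m³/d × (911 − 19.5) g/m³ = 1.66×10^6 g/d = 1658 kg/d.
Net biomass production P_X = Y_obs × Q·(S₀ − S) = 0.2062 × 1658 = 341.9 kg VSS/d.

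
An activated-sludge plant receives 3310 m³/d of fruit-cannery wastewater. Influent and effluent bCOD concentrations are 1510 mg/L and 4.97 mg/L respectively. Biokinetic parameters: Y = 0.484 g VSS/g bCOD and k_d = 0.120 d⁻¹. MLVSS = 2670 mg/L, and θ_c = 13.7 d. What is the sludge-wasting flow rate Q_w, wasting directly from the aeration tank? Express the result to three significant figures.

From the SRT design equation V = Y Q (S₀−S) θ_c / [X (1 + k_d θ_c)] = 0.484 × 3310 × (1510 − 4.97) × 13.7 / [2670 × (1 + 0.120 × 13.7)] = 3.3×10^7 / 7059 = 4679 m³.
With mixed-liquor wasting, θ_c = V/Q_w, so Q_w = V/θ_c = 4679/13.7 = 341.5 m³/d.

Q_w ≈ 342 m³/d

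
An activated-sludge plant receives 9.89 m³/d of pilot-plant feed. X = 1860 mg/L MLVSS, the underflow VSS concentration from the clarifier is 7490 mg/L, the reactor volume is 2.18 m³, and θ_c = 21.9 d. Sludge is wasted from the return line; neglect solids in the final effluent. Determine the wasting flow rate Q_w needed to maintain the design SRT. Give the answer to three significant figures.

θ_c = V·X/(Q_w·X_r) when wasting from the recycle, so Q_w = V·X/(θ_c·X_r) = 2.180 × 1860 / (21.9 × 7490) = 0.02472 m³/d.

Q_w ≈ 0.0247 m³/d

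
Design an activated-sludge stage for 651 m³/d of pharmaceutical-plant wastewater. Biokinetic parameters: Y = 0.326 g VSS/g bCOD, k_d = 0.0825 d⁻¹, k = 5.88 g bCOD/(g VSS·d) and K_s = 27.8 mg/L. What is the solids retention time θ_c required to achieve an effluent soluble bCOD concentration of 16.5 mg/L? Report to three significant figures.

θ_c ≈ 1.58 d

From 1/θ_c = Y·k·S/(K_s + S) − k_d: Y·k·S/(K_s+S) = 0.326 × 5.88 × 16.5 / (27.8 + 16.5) = 0.7140 d⁻¹.
Then 1/θ_c = μ − k_d = 0.7140 − 0.0825 = 0.6315 d⁻¹, giving θ_c = 1.584 d.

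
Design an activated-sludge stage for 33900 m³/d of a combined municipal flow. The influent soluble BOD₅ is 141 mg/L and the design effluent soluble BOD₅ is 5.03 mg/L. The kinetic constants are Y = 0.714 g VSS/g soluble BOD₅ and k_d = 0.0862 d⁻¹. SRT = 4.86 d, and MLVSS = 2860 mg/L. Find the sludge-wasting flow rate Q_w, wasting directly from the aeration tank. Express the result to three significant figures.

Q_w ≈ 811 m³/d

Rearranging the biomass balance for a CMAS with decay, V = Y·Q·ΔS·θ_c / [X·(1+k_d θ_c)] = 0.714 × 33900 × (141 − 5.03) × 4.86 / [2860 × (1 + 0.0862 × 4.86)] = 1.6×10^7 / 4058 = 3941 m³.
Wasting from the aeration tank: Q_w = V / θ_c = 3941 / 4.86 = 811.0 m³/d.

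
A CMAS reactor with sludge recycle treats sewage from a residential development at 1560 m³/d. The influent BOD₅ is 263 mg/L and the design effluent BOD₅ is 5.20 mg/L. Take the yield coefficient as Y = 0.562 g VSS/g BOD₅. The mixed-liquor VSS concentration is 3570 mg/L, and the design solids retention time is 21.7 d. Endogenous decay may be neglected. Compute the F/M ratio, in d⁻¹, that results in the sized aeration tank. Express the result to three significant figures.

Biomass mass balance (decay neglected): V·X = Y·Q·(S₀ − S)·θ_c, so V = 0.562 × 1560 × (263 − 5.20) × 21.7 / 3570 = 1374 m³.
F/M = applied load / biomass = Q·S₀/(V·X) = 1560 × 263 / (1374 × 3570) = 0.08365 d⁻¹.

F/M ≈ 0.0837 d⁻¹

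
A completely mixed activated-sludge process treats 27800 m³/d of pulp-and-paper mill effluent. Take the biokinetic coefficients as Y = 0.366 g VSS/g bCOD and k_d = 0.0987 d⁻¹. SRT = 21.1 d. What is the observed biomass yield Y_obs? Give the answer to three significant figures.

Y_obs = Y / (1 + k_d θ_c) = 0.366 / (1 + 0.0987 × 21.1) = 0.366 / 3.083 = 0.1187.

Y_obs ≈ 0.119 g VSS/g bCOD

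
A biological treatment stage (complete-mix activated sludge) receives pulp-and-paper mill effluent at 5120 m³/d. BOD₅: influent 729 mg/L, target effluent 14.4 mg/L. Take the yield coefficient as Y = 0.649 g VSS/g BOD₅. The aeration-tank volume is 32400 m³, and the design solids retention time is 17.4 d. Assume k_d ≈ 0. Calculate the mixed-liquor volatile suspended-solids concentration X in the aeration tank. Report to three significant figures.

From V·X = Y·Q·(S₀ − S)·θ_c (decay neglected): X = 0.649 × 5120 × (729 − 14.4) × 17.4 / 32400 = 1275 mg/L.

X ≈ 1280 mg/L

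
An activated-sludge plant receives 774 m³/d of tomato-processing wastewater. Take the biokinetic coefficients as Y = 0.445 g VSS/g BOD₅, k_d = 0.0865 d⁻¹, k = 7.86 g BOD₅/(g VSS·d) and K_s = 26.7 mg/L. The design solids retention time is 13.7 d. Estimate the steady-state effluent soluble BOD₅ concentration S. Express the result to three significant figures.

S ≈ 1.28 mg/L

From the Monod/SRT balance for a CMAS, S = K_s·(1+k_d θ_c)/[θ_c·(Y k − k_d) − 1] = 26.7 × (1 + 0.0865 × 13.7) / [13.7 × (0.445 × 7.86 − 0.0865) − 1] = 58.34 / 45.73 = 1.276 mg/L.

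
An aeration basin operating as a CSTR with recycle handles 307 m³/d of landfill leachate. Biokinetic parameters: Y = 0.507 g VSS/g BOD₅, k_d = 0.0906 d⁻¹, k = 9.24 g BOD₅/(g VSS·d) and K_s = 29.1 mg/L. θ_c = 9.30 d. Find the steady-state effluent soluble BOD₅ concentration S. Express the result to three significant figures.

S ≈ 1.29 mg/L

For a completely mixed reactor with recycle the Lawrence–McCarty relation gives S = K_s·(1 + k_d·θ_c) / [θ_c·(Y·k − k_d) − 1] = 29.1 × (1 + 0.0906 × 9.30) / [9.30 × (0.507 × 9.24 − 0.0906) − 1] = 53.62 / 41.72 = 1.285 mg/L.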